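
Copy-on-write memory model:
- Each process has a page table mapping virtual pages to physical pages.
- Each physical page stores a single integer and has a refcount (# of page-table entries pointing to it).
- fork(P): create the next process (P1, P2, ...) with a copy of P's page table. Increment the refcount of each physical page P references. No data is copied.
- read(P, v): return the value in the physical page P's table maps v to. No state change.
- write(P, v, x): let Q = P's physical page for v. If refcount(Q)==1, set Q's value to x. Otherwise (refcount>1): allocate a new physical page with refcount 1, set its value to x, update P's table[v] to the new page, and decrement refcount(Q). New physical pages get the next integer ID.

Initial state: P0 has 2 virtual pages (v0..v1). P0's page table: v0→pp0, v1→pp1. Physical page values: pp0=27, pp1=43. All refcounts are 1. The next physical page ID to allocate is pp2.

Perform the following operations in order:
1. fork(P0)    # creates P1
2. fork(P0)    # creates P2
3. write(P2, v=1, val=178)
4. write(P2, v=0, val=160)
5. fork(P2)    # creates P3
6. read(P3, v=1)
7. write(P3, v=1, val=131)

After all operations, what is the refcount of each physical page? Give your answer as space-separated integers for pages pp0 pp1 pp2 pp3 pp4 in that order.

Answer: 2 2 1 2 1

Derivation:
Op 1: fork(P0) -> P1. 2 ppages; refcounts: pp0:2 pp1:2
Op 2: fork(P0) -> P2. 2 ppages; refcounts: pp0:3 pp1:3
Op 3: write(P2, v1, 178). refcount(pp1)=3>1 -> COPY to pp2. 3 ppages; refcounts: pp0:3 pp1:2 pp2:1
Op 4: write(P2, v0, 160). refcount(pp0)=3>1 -> COPY to pp3. 4 ppages; refcounts: pp0:2 pp1:2 pp2:1 pp3:1
Op 5: fork(P2) -> P3. 4 ppages; refcounts: pp0:2 pp1:2 pp2:2 pp3:2
Op 6: read(P3, v1) -> 178. No state change.
Op 7: write(P3, v1, 131). refcount(pp2)=2>1 -> COPY to pp4. 5 ppages; refcounts: pp0:2 pp1:2 pp2:1 pp3:2 pp4:1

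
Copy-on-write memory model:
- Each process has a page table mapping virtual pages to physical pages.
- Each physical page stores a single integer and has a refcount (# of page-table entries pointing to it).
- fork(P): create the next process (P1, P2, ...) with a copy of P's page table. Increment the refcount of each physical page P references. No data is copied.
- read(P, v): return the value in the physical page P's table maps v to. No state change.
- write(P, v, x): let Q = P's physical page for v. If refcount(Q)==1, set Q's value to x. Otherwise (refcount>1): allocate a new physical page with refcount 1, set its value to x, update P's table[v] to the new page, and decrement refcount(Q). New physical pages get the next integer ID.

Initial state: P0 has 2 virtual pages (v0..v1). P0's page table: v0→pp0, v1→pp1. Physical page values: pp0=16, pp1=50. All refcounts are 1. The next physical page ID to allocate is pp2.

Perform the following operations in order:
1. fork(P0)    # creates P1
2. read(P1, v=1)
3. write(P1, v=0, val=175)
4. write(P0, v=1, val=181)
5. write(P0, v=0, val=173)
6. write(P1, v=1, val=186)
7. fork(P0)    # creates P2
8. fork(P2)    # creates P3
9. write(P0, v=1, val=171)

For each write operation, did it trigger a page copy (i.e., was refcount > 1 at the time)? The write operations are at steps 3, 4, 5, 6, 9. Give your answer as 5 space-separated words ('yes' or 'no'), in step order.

Op 1: fork(P0) -> P1. 2 ppages; refcounts: pp0:2 pp1:2
Op 2: read(P1, v1) -> 50. No state change.
Op 3: write(P1, v0, 175). refcount(pp0)=2>1 -> COPY to pp2. 3 ppages; refcounts: pp0:1 pp1:2 pp2:1
Op 4: write(P0, v1, 181). refcount(pp1)=2>1 -> COPY to pp3. 4 ppages; refcounts: pp0:1 pp1:1 pp2:1 pp3:1
Op 5: write(P0, v0, 173). refcount(pp0)=1 -> write in place. 4 ppages; refcounts: pp0:1 pp1:1 pp2:1 pp3:1
Op 6: write(P1, v1, 186). refcount(pp1)=1 -> write in place. 4 ppages; refcounts: pp0:1 pp1:1 pp2:1 pp3:1
Op 7: fork(P0) -> P2. 4 ppages; refcounts: pp0:2 pp1:1 pp2:1 pp3:2
Op 8: fork(P2) -> P3. 4 ppages; refcounts: pp0:3 pp1:1 pp2:1 pp3:3
Op 9: write(P0, v1, 171). refcount(pp3)=3>1 -> COPY to pp4. 5 ppages; refcounts: pp0:3 pp1:1 pp2:1 pp3:2 pp4:1

yes yes no no yes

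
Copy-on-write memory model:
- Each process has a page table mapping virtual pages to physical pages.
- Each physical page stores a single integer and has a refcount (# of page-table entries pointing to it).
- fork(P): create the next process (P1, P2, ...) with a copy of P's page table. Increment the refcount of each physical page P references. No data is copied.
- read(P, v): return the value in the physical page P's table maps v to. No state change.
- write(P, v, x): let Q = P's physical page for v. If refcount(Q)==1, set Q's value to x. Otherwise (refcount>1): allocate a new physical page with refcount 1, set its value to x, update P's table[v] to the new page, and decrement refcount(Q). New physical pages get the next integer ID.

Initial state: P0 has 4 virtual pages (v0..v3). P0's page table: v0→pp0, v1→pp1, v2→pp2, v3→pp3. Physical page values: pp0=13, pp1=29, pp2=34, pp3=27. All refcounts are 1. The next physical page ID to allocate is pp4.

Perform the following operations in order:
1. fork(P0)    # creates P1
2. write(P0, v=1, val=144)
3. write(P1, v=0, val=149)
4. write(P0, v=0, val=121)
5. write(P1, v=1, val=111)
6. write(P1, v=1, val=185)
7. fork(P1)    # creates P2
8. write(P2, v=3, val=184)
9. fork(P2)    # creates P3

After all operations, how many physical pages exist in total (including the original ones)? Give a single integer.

Answer: 7

Derivation:
Op 1: fork(P0) -> P1. 4 ppages; refcounts: pp0:2 pp1:2 pp2:2 pp3:2
Op 2: write(P0, v1, 144). refcount(pp1)=2>1 -> COPY to pp4. 5 ppages; refcounts: pp0:2 pp1:1 pp2:2 pp3:2 pp4:1
Op 3: write(P1, v0, 149). refcount(pp0)=2>1 -> COPY to pp5. 6 ppages; refcounts: pp0:1 pp1:1 pp2:2 pp3:2 pp4:1 pp5:1
Op 4: write(P0, v0, 121). refcount(pp0)=1 -> write in place. 6 ppages; refcounts: pp0:1 pp1:1 pp2:2 pp3:2 pp4:1 pp5:1
Op 5: write(P1, v1, 111). refcount(pp1)=1 -> write in place. 6 ppages; refcounts: pp0:1 pp1:1 pp2:2 pp3:2 pp4:1 pp5:1
Op 6: write(P1, v1, 185). refcount(pp1)=1 -> write in place. 6 ppages; refcounts: pp0:1 pp1:1 pp2:2 pp3:2 pp4:1 pp5:1
Op 7: fork(P1) -> P2. 6 ppages; refcounts: pp0:1 pp1:2 pp2:3 pp3:3 pp4:1 pp5:2
Op 8: write(P2, v3, 184). refcount(pp3)=3>1 -> COPY to pp6. 7 ppages; refcounts: pp0:1 pp1:2 pp2:3 pp3:2 pp4:1 pp5:2 pp6:1
Op 9: fork(P2) -> P3. 7 ppages; refcounts: pp0:1 pp1:3 pp2:4 pp3:2 pp4:1 pp5:3 pp6:2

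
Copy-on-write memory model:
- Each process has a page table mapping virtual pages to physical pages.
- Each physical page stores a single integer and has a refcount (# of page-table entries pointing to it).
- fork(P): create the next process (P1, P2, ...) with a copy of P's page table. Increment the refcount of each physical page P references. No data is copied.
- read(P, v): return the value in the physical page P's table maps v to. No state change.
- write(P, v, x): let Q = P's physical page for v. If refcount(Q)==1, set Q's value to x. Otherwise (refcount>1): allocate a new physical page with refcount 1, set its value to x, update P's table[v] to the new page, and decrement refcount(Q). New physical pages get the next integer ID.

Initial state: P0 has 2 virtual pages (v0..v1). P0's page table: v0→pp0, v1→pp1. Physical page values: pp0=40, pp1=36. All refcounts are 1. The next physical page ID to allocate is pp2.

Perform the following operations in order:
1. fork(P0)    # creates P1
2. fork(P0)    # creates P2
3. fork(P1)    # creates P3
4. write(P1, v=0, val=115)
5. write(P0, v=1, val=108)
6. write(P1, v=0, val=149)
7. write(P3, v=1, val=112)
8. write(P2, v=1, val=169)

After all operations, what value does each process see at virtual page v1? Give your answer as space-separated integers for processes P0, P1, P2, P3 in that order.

Op 1: fork(P0) -> P1. 2 ppages; refcounts: pp0:2 pp1:2
Op 2: fork(P0) -> P2. 2 ppages; refcounts: pp0:3 pp1:3
Op 3: fork(P1) -> P3. 2 ppages; refcounts: pp0:4 pp1:4
Op 4: write(P1, v0, 115). refcount(pp0)=4>1 -> COPY to pp2. 3 ppages; refcounts: pp0:3 pp1:4 pp2:1
Op 5: write(P0, v1, 108). refcount(pp1)=4>1 -> COPY to pp3. 4 ppages; refcounts: pp0:3 pp1:3 pp2:1 pp3:1
Op 6: write(P1, v0, 149). refcount(pp2)=1 -> write in place. 4 ppages; refcounts: pp0:3 pp1:3 pp2:1 pp3:1
Op 7: write(P3, v1, 112). refcount(pp1)=3>1 -> COPY to pp4. 5 ppages; refcounts: pp0:3 pp1:2 pp2:1 pp3:1 pp4:1
Op 8: write(P2, v1, 169). refcount(pp1)=2>1 -> COPY to pp5. 6 ppages; refcounts: pp0:3 pp1:1 pp2:1 pp3:1 pp4:1 pp5:1
P0: v1 -> pp3 = 108
P1: v1 -> pp1 = 36
P2: v1 -> pp5 = 169
P3: v1 -> pp4 = 112

Answer: 108 36 169 112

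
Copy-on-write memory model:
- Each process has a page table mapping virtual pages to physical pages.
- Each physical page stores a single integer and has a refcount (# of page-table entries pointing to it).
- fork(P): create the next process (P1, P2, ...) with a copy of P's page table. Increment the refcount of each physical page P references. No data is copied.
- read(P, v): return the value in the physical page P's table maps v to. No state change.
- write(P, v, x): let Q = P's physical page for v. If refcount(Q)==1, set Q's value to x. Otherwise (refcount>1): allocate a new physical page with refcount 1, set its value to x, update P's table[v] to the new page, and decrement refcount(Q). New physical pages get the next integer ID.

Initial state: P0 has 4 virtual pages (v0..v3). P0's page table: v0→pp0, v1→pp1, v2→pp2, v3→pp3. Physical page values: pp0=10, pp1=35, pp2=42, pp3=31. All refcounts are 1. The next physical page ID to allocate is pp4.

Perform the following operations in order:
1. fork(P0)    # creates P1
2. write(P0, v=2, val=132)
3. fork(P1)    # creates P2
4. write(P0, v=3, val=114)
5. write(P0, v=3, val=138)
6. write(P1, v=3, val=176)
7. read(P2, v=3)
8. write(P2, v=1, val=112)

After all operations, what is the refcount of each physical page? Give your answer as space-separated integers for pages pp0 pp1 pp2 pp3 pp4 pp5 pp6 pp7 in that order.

Answer: 3 2 2 1 1 1 1 1

Derivation:
Op 1: fork(P0) -> P1. 4 ppages; refcounts: pp0:2 pp1:2 pp2:2 pp3:2
Op 2: write(P0, v2, 132). refcount(pp2)=2>1 -> COPY to pp4. 5 ppages; refcounts: pp0:2 pp1:2 pp2:1 pp3:2 pp4:1
Op 3: fork(P1) -> P2. 5 ppages; refcounts: pp0:3 pp1:3 pp2:2 pp3:3 pp4:1
Op 4: write(P0, v3, 114). refcount(pp3)=3>1 -> COPY to pp5. 6 ppages; refcounts: pp0:3 pp1:3 pp2:2 pp3:2 pp4:1 pp5:1
Op 5: write(P0, v3, 138). refcount(pp5)=1 -> write in place. 6 ppages; refcounts: pp0:3 pp1:3 pp2:2 pp3:2 pp4:1 pp5:1
Op 6: write(P1, v3, 176). refcount(pp3)=2>1 -> COPY to pp6. 7 ppages; refcounts: pp0:3 pp1:3 pp2:2 pp3:1 pp4:1 pp5:1 pp6:1
Op 7: read(P2, v3) -> 31. No state change.
Op 8: write(P2, v1, 112). refcount(pp1)=3>1 -> COPY to pp7. 8 ppages; refcounts: pp0:3 pp1:2 pp2:2 pp3:1 pp4:1 pp5:1 pp6:1 pp7:1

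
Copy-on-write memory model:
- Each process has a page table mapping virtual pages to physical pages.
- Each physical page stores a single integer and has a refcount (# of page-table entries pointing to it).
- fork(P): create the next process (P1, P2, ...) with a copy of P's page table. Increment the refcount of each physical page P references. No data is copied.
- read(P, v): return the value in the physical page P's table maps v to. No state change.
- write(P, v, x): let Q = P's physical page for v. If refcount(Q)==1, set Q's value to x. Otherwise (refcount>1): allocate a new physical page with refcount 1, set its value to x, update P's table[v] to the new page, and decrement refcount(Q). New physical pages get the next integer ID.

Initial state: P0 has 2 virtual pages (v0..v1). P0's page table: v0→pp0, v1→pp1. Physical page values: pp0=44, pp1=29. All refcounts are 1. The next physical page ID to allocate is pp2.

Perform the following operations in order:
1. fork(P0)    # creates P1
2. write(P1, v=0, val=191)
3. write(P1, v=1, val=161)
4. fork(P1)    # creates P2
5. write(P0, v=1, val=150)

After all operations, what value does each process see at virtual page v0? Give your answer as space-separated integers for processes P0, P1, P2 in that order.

Op 1: fork(P0) -> P1. 2 ppages; refcounts: pp0:2 pp1:2
Op 2: write(P1, v0, 191). refcount(pp0)=2>1 -> COPY to pp2. 3 ppages; refcounts: pp0:1 pp1:2 pp2:1
Op 3: write(P1, v1, 161). refcount(pp1)=2>1 -> COPY to pp3. 4 ppages; refcounts: pp0:1 pp1:1 pp2:1 pp3:1
Op 4: fork(P1) -> P2. 4 ppages; refcounts: pp0:1 pp1:1 pp2:2 pp3:2
Op 5: write(P0, v1, 150). refcount(pp1)=1 -> write in place. 4 ppages; refcounts: pp0:1 pp1:1 pp2:2 pp3:2
P0: v0 -> pp0 = 44
P1: v0 -> pp2 = 191
P2: v0 -> pp2 = 191

Answer: 44 191 191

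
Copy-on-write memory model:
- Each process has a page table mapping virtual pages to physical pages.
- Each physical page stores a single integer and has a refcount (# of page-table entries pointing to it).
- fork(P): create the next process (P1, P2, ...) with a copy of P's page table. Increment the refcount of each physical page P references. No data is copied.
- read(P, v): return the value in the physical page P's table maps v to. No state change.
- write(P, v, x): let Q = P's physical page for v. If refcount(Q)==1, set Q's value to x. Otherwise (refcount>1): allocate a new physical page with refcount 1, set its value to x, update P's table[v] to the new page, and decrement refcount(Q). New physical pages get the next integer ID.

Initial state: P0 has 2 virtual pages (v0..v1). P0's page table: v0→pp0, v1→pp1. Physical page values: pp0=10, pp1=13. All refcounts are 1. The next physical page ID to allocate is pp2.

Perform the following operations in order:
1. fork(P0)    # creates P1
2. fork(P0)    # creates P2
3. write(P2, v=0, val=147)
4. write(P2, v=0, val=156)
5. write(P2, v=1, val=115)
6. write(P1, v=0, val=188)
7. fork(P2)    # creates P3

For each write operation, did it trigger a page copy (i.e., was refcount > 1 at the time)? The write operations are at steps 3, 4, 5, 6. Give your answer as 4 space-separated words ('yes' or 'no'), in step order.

Op 1: fork(P0) -> P1. 2 ppages; refcounts: pp0:2 pp1:2
Op 2: fork(P0) -> P2. 2 ppages; refcounts: pp0:3 pp1:3
Op 3: write(P2, v0, 147). refcount(pp0)=3>1 -> COPY to pp2. 3 ppages; refcounts: pp0:2 pp1:3 pp2:1
Op 4: write(P2, v0, 156). refcount(pp2)=1 -> write in place. 3 ppages; refcounts: pp0:2 pp1:3 pp2:1
Op 5: write(P2, v1, 115). refcount(pp1)=3>1 -> COPY to pp3. 4 ppages; refcounts: pp0:2 pp1:2 pp2:1 pp3:1
Op 6: write(P1, v0, 188). refcount(pp0)=2>1 -> COPY to pp4. 5 ppages; refcounts: pp0:1 pp1:2 pp2:1 pp3:1 pp4:1
Op 7: fork(P2) -> P3. 5 ppages; refcounts: pp0:1 pp1:2 pp2:2 pp3:2 pp4:1

yes no yes yes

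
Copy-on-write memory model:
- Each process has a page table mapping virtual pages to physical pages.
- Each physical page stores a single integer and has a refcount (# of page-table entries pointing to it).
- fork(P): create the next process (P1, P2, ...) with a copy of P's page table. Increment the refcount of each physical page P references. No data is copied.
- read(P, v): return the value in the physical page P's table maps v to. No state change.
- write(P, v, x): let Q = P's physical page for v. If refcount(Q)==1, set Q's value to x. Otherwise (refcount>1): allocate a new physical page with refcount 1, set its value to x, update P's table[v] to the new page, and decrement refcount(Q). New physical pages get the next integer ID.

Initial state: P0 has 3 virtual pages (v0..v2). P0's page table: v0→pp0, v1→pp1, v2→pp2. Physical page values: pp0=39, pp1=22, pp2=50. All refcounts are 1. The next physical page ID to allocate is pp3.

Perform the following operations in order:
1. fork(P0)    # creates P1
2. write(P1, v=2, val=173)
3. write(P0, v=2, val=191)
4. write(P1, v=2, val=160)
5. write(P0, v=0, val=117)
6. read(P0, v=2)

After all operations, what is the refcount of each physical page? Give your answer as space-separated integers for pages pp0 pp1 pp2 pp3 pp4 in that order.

Answer: 1 2 1 1 1

Derivation:
Op 1: fork(P0) -> P1. 3 ppages; refcounts: pp0:2 pp1:2 pp2:2
Op 2: write(P1, v2, 173). refcount(pp2)=2>1 -> COPY to pp3. 4 ppages; refcounts: pp0:2 pp1:2 pp2:1 pp3:1
Op 3: write(P0, v2, 191). refcount(pp2)=1 -> write in place. 4 ppages; refcounts: pp0:2 pp1:2 pp2:1 pp3:1
Op 4: write(P1, v2, 160). refcount(pp3)=1 -> write in place. 4 ppages; refcounts: pp0:2 pp1:2 pp2:1 pp3:1
Op 5: write(P0, v0, 117). refcount(pp0)=2>1 -> COPY to pp4. 5 ppages; refcounts: pp0:1 pp1:2 pp2:1 pp3:1 pp4:1
Op 6: read(P0, v2) -> 191. No state change.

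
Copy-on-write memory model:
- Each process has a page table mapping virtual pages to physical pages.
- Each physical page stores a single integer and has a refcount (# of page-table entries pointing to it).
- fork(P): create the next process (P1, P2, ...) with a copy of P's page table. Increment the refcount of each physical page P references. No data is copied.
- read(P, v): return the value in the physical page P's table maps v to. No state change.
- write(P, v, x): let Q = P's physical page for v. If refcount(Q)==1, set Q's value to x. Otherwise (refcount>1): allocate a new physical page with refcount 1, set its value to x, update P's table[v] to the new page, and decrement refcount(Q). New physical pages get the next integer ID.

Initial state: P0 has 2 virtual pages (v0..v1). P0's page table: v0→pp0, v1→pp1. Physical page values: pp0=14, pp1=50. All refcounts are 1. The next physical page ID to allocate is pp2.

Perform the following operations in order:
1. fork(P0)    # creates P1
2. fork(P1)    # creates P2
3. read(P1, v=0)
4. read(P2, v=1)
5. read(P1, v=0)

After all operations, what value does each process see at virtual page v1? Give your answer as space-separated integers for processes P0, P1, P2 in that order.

Answer: 50 50 50

Derivation:
Op 1: fork(P0) -> P1. 2 ppages; refcounts: pp0:2 pp1:2
Op 2: fork(P1) -> P2. 2 ppages; refcounts: pp0:3 pp1:3
Op 3: read(P1, v0) -> 14. No state change.
Op 4: read(P2, v1) -> 50. No state change.
Op 5: read(P1, v0) -> 14. No state change.
P0: v1 -> pp1 = 50
P1: v1 -> pp1 = 50
P2: v1 -> pp1 = 50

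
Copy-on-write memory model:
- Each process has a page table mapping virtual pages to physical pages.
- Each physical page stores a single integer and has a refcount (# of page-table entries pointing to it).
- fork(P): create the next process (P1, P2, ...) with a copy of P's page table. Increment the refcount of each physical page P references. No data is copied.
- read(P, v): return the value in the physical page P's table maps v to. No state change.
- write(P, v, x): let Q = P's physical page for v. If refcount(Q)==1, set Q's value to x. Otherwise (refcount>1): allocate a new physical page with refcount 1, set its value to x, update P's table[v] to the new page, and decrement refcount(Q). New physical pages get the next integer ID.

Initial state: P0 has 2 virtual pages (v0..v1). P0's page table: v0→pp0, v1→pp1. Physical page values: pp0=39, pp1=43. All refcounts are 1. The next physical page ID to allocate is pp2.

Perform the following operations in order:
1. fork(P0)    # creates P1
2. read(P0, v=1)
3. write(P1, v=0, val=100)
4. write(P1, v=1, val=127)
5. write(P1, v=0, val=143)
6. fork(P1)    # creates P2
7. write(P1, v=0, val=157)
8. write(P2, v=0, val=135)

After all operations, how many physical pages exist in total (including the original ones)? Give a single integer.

Op 1: fork(P0) -> P1. 2 ppages; refcounts: pp0:2 pp1:2
Op 2: read(P0, v1) -> 43. No state change.
Op 3: write(P1, v0, 100). refcount(pp0)=2>1 -> COPY to pp2. 3 ppages; refcounts: pp0:1 pp1:2 pp2:1
Op 4: write(P1, v1, 127). refcount(pp1)=2>1 -> COPY to pp3. 4 ppages; refcounts: pp0:1 pp1:1 pp2:1 pp3:1
Op 5: write(P1, v0, 143). refcount(pp2)=1 -> write in place. 4 ppages; refcounts: pp0:1 pp1:1 pp2:1 pp3:1
Op 6: fork(P1) -> P2. 4 ppages; refcounts: pp0:1 pp1:1 pp2:2 pp3:2
Op 7: write(P1, v0, 157). refcount(pp2)=2>1 -> COPY to pp4. 5 ppages; refcounts: pp0:1 pp1:1 pp2:1 pp3:2 pp4:1
Op 8: write(P2, v0, 135). refcount(pp2)=1 -> write in place. 5 ppages; refcounts: pp0:1 pp1:1 pp2:1 pp3:2 pp4:1

Answer: 5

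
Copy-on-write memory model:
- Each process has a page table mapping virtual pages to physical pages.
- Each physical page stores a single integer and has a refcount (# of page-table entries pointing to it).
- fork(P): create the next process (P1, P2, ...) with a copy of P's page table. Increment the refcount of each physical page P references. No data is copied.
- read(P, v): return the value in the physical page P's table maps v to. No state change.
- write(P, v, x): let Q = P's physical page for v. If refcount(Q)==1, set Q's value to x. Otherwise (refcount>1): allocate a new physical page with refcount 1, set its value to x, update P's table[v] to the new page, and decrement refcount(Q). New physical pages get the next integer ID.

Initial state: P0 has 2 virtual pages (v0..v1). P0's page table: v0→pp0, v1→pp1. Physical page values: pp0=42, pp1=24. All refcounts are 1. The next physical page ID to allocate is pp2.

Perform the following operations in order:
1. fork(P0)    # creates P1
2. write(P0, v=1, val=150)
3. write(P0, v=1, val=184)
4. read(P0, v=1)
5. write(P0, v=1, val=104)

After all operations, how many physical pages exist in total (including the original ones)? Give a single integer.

Op 1: fork(P0) -> P1. 2 ppages; refcounts: pp0:2 pp1:2
Op 2: write(P0, v1, 150). refcount(pp1)=2>1 -> COPY to pp2. 3 ppages; refcounts: pp0:2 pp1:1 pp2:1
Op 3: write(P0, v1, 184). refcount(pp2)=1 -> write in place. 3 ppages; refcounts: pp0:2 pp1:1 pp2:1
Op 4: read(P0, v1) -> 184. No state change.
Op 5: write(P0, v1, 104). refcount(pp2)=1 -> write in place. 3 ppages; refcounts: pp0:2 pp1:1 pp2:1

Answer: 3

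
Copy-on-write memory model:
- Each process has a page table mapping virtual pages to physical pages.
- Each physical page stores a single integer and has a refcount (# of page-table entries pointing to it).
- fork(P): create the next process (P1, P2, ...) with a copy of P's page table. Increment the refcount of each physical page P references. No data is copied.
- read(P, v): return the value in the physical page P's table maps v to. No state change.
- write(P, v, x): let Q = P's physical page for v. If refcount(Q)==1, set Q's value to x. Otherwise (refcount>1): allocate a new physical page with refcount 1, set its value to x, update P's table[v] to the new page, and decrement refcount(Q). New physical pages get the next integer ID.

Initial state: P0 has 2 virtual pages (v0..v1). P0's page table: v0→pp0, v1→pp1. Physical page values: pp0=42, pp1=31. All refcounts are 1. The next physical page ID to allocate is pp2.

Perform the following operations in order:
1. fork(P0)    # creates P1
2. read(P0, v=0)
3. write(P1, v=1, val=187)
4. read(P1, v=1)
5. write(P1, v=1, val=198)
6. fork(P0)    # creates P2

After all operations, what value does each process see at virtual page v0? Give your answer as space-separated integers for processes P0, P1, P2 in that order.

Answer: 42 42 42

Derivation:
Op 1: fork(P0) -> P1. 2 ppages; refcounts: pp0:2 pp1:2
Op 2: read(P0, v0) -> 42. No state change.
Op 3: write(P1, v1, 187). refcount(pp1)=2>1 -> COPY to pp2. 3 ppages; refcounts: pp0:2 pp1:1 pp2:1
Op 4: read(P1, v1) -> 187. No state change.
Op 5: write(P1, v1, 198). refcount(pp2)=1 -> write in place. 3 ppages; refcounts: pp0:2 pp1:1 pp2:1
Op 6: fork(P0) -> P2. 3 ppages; refcounts: pp0:3 pp1:2 pp2:1
P0: v0 -> pp0 = 42
P1: v0 -> pp0 = 42
P2: v0 -> pp0 = 42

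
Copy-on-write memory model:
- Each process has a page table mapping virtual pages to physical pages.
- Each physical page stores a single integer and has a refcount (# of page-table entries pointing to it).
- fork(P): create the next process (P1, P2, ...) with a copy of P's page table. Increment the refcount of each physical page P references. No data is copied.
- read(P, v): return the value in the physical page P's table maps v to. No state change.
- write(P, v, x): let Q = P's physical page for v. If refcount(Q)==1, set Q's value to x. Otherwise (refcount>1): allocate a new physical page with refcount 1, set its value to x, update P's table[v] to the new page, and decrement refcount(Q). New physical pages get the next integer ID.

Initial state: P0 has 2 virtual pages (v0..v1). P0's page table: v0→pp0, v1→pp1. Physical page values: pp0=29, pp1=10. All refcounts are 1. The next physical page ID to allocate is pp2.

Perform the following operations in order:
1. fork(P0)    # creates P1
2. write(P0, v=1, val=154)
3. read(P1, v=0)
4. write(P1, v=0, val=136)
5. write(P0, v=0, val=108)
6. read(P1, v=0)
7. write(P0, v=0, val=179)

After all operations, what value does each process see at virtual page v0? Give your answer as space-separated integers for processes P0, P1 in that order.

Answer: 179 136

Derivation:
Op 1: fork(P0) -> P1. 2 ppages; refcounts: pp0:2 pp1:2
Op 2: write(P0, v1, 154). refcount(pp1)=2>1 -> COPY to pp2. 3 ppages; refcounts: pp0:2 pp1:1 pp2:1
Op 3: read(P1, v0) -> 29. No state change.
Op 4: write(P1, v0, 136). refcount(pp0)=2>1 -> COPY to pp3. 4 ppages; refcounts: pp0:1 pp1:1 pp2:1 pp3:1
Op 5: write(P0, v0, 108). refcount(pp0)=1 -> write in place. 4 ppages; refcounts: pp0:1 pp1:1 pp2:1 pp3:1
Op 6: read(P1, v0) -> 136. No state change.
Op 7: write(P0, v0, 179). refcount(pp0)=1 -> write in place. 4 ppages; refcounts: pp0:1 pp1:1 pp2:1 pp3:1
P0: v0 -> pp0 = 179
P1: v0 -> pp3 = 136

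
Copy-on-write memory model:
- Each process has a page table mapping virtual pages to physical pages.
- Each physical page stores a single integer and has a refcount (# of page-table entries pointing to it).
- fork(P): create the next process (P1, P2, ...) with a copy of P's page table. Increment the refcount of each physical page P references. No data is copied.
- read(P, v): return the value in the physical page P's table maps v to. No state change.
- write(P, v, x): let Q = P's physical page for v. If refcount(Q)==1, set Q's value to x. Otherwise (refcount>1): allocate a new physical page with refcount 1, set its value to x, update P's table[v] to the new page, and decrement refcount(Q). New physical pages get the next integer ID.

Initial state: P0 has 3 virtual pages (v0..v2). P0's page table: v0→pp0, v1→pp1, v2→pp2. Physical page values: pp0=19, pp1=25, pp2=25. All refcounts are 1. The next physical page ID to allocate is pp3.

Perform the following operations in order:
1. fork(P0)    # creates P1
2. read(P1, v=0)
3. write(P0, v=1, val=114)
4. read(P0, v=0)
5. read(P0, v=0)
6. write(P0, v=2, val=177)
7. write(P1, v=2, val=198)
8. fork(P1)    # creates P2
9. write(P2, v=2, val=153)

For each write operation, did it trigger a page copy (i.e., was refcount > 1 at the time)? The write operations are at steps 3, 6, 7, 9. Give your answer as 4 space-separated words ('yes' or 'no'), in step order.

Op 1: fork(P0) -> P1. 3 ppages; refcounts: pp0:2 pp1:2 pp2:2
Op 2: read(P1, v0) -> 19. No state change.
Op 3: write(P0, v1, 114). refcount(pp1)=2>1 -> COPY to pp3. 4 ppages; refcounts: pp0:2 pp1:1 pp2:2 pp3:1
Op 4: read(P0, v0) -> 19. No state change.
Op 5: read(P0, v0) -> 19. No state change.
Op 6: write(P0, v2, 177). refcount(pp2)=2>1 -> COPY to pp4. 5 ppages; refcounts: pp0:2 pp1:1 pp2:1 pp3:1 pp4:1
Op 7: write(P1, v2, 198). refcount(pp2)=1 -> write in place. 5 ppages; refcounts: pp0:2 pp1:1 pp2:1 pp3:1 pp4:1
Op 8: fork(P1) -> P2. 5 ppages; refcounts: pp0:3 pp1:2 pp2:2 pp3:1 pp4:1
Op 9: write(P2, v2, 153). refcount(pp2)=2>1 -> COPY to pp5. 6 ppages; refcounts: pp0:3 pp1:2 pp2:1 pp3:1 pp4:1 pp5:1

yes yes no yes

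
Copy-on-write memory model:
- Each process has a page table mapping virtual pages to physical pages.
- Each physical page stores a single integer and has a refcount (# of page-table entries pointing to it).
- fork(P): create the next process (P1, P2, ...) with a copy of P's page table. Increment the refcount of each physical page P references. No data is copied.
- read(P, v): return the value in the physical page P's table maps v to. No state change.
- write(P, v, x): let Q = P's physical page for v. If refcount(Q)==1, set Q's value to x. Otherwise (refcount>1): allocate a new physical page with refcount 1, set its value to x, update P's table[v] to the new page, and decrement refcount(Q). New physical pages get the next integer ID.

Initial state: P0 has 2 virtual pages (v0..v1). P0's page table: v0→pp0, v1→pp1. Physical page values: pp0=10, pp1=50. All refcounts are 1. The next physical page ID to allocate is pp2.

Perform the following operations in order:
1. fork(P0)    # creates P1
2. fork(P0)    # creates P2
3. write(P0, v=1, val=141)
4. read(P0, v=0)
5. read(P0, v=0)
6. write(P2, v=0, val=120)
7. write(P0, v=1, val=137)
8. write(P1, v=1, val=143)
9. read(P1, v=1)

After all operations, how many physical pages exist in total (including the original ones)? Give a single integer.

Op 1: fork(P0) -> P1. 2 ppages; refcounts: pp0:2 pp1:2
Op 2: fork(P0) -> P2. 2 ppages; refcounts: pp0:3 pp1:3
Op 3: write(P0, v1, 141). refcount(pp1)=3>1 -> COPY to pp2. 3 ppages; refcounts: pp0:3 pp1:2 pp2:1
Op 4: read(P0, v0) -> 10. No state change.
Op 5: read(P0, v0) -> 10. No state change.
Op 6: write(P2, v0, 120). refcount(pp0)=3>1 -> COPY to pp3. 4 ppages; refcounts: pp0:2 pp1:2 pp2:1 pp3:1
Op 7: write(P0, v1, 137). refcount(pp2)=1 -> write in place. 4 ppages; refcounts: pp0:2 pp1:2 pp2:1 pp3:1
Op 8: write(P1, v1, 143). refcount(pp1)=2>1 -> COPY to pp4. 5 ppages; refcounts: pp0:2 pp1:1 pp2:1 pp3:1 pp4:1
Op 9: read(P1, v1) -> 143. No state change.

Answer: 5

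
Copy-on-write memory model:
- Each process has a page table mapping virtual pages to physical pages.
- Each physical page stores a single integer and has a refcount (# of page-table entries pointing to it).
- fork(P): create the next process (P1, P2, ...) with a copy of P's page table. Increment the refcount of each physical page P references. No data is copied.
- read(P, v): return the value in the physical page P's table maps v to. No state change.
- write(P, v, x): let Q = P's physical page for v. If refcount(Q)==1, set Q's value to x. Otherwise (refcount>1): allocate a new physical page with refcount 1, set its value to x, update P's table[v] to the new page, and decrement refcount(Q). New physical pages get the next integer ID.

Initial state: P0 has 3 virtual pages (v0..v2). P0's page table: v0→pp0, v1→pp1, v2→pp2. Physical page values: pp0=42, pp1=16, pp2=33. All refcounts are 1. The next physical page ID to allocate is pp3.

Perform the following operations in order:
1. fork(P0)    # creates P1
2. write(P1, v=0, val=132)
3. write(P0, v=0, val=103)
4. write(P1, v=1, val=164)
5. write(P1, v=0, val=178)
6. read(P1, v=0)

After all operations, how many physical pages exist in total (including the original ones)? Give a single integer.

Op 1: fork(P0) -> P1. 3 ppages; refcounts: pp0:2 pp1:2 pp2:2
Op 2: write(P1, v0, 132). refcount(pp0)=2>1 -> COPY to pp3. 4 ppages; refcounts: pp0:1 pp1:2 pp2:2 pp3:1
Op 3: write(P0, v0, 103). refcount(pp0)=1 -> write in place. 4 ppages; refcounts: pp0:1 pp1:2 pp2:2 pp3:1
Op 4: write(P1, v1, 164). refcount(pp1)=2>1 -> COPY to pp4. 5 ppages; refcounts: pp0:1 pp1:1 pp2:2 pp3:1 pp4:1
Op 5: write(P1, v0, 178). refcount(pp3)=1 -> write in place. 5 ppages; refcounts: pp0:1 pp1:1 pp2:2 pp3:1 pp4:1
Op 6: read(P1, v0) -> 178. No state change.

Answer: 5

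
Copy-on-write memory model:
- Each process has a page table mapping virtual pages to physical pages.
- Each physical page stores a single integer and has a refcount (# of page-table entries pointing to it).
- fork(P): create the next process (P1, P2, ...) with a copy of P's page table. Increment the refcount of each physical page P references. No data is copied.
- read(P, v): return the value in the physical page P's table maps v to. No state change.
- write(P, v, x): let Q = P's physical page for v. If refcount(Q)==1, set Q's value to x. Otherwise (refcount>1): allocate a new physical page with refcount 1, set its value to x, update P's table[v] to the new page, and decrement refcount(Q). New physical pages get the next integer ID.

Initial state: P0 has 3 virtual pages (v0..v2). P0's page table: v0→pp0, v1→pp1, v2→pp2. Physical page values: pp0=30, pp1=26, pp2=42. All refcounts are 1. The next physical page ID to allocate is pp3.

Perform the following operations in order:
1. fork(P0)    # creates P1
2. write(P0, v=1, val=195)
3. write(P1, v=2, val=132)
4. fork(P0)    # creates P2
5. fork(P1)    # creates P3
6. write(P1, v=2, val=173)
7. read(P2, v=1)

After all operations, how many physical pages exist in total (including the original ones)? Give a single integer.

Op 1: fork(P0) -> P1. 3 ppages; refcounts: pp0:2 pp1:2 pp2:2
Op 2: write(P0, v1, 195). refcount(pp1)=2>1 -> COPY to pp3. 4 ppages; refcounts: pp0:2 pp1:1 pp2:2 pp3:1
Op 3: write(P1, v2, 132). refcount(pp2)=2>1 -> COPY to pp4. 5 ppages; refcounts: pp0:2 pp1:1 pp2:1 pp3:1 pp4:1
Op 4: fork(P0) -> P2. 5 ppages; refcounts: pp0:3 pp1:1 pp2:2 pp3:2 pp4:1
Op 5: fork(P1) -> P3. 5 ppages; refcounts: pp0:4 pp1:2 pp2:2 pp3:2 pp4:2
Op 6: write(P1, v2, 173). refcount(pp4)=2>1 -> COPY to pp5. 6 ppages; refcounts: pp0:4 pp1:2 pp2:2 pp3:2 pp4:1 pp5:1
Op 7: read(P2, v1) -> 195. No state change.

Answer: 6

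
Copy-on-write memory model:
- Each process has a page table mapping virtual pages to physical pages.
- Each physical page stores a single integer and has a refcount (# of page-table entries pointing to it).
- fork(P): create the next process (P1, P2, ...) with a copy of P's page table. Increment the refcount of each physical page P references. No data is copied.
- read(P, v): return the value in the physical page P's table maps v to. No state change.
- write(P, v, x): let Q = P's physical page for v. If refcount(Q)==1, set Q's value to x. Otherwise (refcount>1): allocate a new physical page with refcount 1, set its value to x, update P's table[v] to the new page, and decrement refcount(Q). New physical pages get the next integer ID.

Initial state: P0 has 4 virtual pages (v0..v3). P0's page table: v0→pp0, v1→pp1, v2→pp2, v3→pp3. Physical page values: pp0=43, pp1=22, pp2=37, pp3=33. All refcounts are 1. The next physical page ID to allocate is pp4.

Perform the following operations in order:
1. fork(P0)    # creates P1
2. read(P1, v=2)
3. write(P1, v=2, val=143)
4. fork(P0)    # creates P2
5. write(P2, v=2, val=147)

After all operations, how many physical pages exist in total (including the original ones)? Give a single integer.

Answer: 6

Derivation:
Op 1: fork(P0) -> P1. 4 ppages; refcounts: pp0:2 pp1:2 pp2:2 pp3:2
Op 2: read(P1, v2) -> 37. No state change.
Op 3: write(P1, v2, 143). refcount(pp2)=2>1 -> COPY to pp4. 5 ppages; refcounts: pp0:2 pp1:2 pp2:1 pp3:2 pp4:1
Op 4: fork(P0) -> P2. 5 ppages; refcounts: pp0:3 pp1:3 pp2:2 pp3:3 pp4:1
Op 5: write(P2, v2, 147). refcount(pp2)=2>1 -> COPY to pp5. 6 ppages; refcounts: pp0:3 pp1:3 pp2:1 pp3:3 pp4:1 pp5:1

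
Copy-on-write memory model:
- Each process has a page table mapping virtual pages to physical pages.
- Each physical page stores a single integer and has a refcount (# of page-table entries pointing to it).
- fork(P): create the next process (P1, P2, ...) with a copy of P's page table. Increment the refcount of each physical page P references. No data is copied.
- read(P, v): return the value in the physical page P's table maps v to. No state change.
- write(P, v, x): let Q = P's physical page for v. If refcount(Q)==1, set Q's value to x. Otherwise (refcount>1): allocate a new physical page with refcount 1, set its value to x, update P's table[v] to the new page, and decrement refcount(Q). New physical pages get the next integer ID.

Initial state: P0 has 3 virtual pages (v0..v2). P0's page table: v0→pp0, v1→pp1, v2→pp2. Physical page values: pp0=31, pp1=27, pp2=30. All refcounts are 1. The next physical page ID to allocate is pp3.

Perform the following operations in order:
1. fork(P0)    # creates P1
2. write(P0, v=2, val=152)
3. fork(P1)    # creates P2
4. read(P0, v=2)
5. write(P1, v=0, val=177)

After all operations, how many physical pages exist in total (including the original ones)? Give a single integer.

Answer: 5

Derivation:
Op 1: fork(P0) -> P1. 3 ppages; refcounts: pp0:2 pp1:2 pp2:2
Op 2: write(P0, v2, 152). refcount(pp2)=2>1 -> COPY to pp3. 4 ppages; refcounts: pp0:2 pp1:2 pp2:1 pp3:1
Op 3: fork(P1) -> P2. 4 ppages; refcounts: pp0:3 pp1:3 pp2:2 pp3:1
Op 4: read(P0, v2) -> 152. No state change.
Op 5: write(P1, v0, 177). refcount(pp0)=3>1 -> COPY to pp4. 5 ppages; refcounts: pp0:2 pp1:3 pp2:2 pp3:1 pp4:1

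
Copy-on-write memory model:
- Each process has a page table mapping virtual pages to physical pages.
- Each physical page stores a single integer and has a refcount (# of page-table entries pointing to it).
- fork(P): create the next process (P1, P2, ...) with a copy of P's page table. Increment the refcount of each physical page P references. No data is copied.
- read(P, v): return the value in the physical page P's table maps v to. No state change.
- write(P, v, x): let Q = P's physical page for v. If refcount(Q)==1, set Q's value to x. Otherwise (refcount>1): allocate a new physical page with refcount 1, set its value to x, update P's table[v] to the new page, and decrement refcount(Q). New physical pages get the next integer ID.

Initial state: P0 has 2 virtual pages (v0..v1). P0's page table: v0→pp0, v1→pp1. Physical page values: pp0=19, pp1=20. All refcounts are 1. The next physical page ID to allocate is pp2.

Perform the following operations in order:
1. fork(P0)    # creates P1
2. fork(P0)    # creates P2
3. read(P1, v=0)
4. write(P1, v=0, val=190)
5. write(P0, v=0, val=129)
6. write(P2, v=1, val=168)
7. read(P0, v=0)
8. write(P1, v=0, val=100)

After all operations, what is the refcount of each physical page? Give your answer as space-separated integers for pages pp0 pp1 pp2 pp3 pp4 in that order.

Op 1: fork(P0) -> P1. 2 ppages; refcounts: pp0:2 pp1:2
Op 2: fork(P0) -> P2. 2 ppages; refcounts: pp0:3 pp1:3
Op 3: read(P1, v0) -> 19. No state change.
Op 4: write(P1, v0, 190). refcount(pp0)=3>1 -> COPY to pp2. 3 ppages; refcounts: pp0:2 pp1:3 pp2:1
Op 5: write(P0, v0, 129). refcount(pp0)=2>1 -> COPY to pp3. 4 ppages; refcounts: pp0:1 pp1:3 pp2:1 pp3:1
Op 6: write(P2, v1, 168). refcount(pp1)=3>1 -> COPY to pp4. 5 ppages; refcounts: pp0:1 pp1:2 pp2:1 pp3:1 pp4:1
Op 7: read(P0, v0) -> 129. No state change.
Op 8: write(P1, v0, 100). refcount(pp2)=1 -> write in place. 5 ppages; refcounts: pp0:1 pp1:2 pp2:1 pp3:1 pp4:1

Answer: 1 2 1 1 1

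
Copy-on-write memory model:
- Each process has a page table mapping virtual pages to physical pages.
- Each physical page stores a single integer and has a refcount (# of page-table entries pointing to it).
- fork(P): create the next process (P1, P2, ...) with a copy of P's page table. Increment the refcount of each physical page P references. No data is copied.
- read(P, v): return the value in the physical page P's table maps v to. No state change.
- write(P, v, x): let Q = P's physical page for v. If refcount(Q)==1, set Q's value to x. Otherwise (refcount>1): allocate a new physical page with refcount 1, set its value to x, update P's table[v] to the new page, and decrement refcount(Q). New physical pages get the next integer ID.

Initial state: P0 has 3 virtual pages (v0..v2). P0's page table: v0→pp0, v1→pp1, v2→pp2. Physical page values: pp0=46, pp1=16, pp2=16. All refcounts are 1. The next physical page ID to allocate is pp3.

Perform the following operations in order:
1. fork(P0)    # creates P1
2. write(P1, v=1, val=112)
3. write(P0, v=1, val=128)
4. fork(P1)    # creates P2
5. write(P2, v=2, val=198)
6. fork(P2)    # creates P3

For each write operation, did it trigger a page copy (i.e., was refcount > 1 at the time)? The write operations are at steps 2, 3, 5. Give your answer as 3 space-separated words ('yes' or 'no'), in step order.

Op 1: fork(P0) -> P1. 3 ppages; refcounts: pp0:2 pp1:2 pp2:2
Op 2: write(P1, v1, 112). refcount(pp1)=2>1 -> COPY to pp3. 4 ppages; refcounts: pp0:2 pp1:1 pp2:2 pp3:1
Op 3: write(P0, v1, 128). refcount(pp1)=1 -> write in place. 4 ppages; refcounts: pp0:2 pp1:1 pp2:2 pp3:1
Op 4: fork(P1) -> P2. 4 ppages; refcounts: pp0:3 pp1:1 pp2:3 pp3:2
Op 5: write(P2, v2, 198). refcount(pp2)=3>1 -> COPY to pp4. 5 ppages; refcounts: pp0:3 pp1:1 pp2:2 pp3:2 pp4:1
Op 6: fork(P2) -> P3. 5 ppages; refcounts: pp0:4 pp1:1 pp2:2 pp3:3 pp4:2

yes no yes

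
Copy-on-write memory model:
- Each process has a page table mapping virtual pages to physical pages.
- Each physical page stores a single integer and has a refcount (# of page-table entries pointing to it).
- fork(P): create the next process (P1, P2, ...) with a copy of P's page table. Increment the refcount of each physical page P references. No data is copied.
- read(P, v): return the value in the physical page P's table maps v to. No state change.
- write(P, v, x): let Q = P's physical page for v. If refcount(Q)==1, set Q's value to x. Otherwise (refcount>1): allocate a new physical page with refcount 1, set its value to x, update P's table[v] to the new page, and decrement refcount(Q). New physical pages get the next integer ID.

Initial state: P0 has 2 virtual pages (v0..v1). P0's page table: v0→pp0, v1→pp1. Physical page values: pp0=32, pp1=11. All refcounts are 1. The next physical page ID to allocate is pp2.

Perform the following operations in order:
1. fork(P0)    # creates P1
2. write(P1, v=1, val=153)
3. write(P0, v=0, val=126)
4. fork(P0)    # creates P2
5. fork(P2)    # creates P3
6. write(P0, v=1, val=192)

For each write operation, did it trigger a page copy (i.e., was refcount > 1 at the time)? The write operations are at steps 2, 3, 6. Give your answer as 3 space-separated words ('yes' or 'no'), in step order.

Op 1: fork(P0) -> P1. 2 ppages; refcounts: pp0:2 pp1:2
Op 2: write(P1, v1, 153). refcount(pp1)=2>1 -> COPY to pp2. 3 ppages; refcounts: pp0:2 pp1:1 pp2:1
Op 3: write(P0, v0, 126). refcount(pp0)=2>1 -> COPY to pp3. 4 ppages; refcounts: pp0:1 pp1:1 pp2:1 pp3:1
Op 4: fork(P0) -> P2. 4 ppages; refcounts: pp0:1 pp1:2 pp2:1 pp3:2
Op 5: fork(P2) -> P3. 4 ppages; refcounts: pp0:1 pp1:3 pp2:1 pp3:3
Op 6: write(P0, v1, 192). refcount(pp1)=3>1 -> COPY to pp4. 5 ppages; refcounts: pp0:1 pp1:2 pp2:1 pp3:3 pp4:1

yes yes yes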